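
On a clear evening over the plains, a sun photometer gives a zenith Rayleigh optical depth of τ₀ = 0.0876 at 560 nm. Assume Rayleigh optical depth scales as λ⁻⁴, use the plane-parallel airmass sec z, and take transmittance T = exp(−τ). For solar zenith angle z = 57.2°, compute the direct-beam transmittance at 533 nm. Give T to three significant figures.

0.821

sec 57.2° = 1.8460.
τ = 0.0876 × (560/533)⁴ × 1.8460 = 0.0876 × 1.2185 × 1.8460 = 0.1971.
T = exp(−0.1971) = 0.8211.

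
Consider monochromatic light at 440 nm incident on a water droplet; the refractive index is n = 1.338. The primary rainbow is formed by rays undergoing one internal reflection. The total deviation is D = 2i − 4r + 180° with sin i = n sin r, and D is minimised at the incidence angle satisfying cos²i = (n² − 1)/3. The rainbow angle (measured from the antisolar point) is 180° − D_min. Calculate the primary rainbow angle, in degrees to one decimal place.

cos²i = (1.79024 − 1)/3 = 0.26341; i = arccos(0.51324) = 59.120°.
sin r = sin 59.120°/1.338 = 0.64144; r = 39.899°.
D_min = 2·59.120° − 4·39.899° + 180° = 138.643°.
Rainbow angle = 180° − D_min = 41.357°.

41.4°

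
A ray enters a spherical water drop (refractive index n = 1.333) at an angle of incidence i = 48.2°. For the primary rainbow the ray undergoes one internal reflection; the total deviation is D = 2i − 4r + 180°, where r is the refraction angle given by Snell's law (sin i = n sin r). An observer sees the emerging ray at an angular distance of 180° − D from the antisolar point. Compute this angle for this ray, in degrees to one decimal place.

sin r = sin 48.2° / 1.333 = 0.7455/1.333 = 0.5592; r = 34.00°.
D = 2·48.2° − 4·34.00° + 180° = 96.40° − 136.01° + 180° = 140.39°.
Angle from antisolar point = 180° − D = 39.61°.

39.6°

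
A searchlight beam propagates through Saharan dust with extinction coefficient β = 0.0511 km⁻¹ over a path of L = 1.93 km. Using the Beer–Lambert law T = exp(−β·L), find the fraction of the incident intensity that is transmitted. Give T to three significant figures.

τ = β·L = 0.0511 × 1.93 = 0.0986.
T = exp(−0.0986) = 0.9061.

0.906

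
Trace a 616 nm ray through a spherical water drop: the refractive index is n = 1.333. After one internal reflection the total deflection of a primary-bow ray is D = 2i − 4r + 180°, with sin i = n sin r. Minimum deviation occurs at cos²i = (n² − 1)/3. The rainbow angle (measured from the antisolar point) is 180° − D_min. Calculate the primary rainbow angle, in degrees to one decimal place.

cos²i = (1.77689 − 1)/3 = 0.25896; i = arccos(0.50888) = 59.410°.
sin r = sin 59.410°/1.333 = 0.64579; r = 40.225°.
D_min = 2·59.410° − 4·40.225° + 180° = 137.922°.
Rainbow angle = 180° − D_min = 42.078°.

42.1°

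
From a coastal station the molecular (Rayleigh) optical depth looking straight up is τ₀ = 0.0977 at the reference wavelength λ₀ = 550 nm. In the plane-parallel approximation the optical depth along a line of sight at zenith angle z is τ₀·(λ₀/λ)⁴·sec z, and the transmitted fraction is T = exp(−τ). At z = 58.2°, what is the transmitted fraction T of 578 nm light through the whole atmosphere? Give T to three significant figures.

sec 58.2° = 1.8977.
τ = 0.0977 × (550/578)⁴ × 1.8977 = 0.0977 × 0.8199 × 1.8977 = 0.1520.
T = exp(−0.1520) = 0.8590.

0.859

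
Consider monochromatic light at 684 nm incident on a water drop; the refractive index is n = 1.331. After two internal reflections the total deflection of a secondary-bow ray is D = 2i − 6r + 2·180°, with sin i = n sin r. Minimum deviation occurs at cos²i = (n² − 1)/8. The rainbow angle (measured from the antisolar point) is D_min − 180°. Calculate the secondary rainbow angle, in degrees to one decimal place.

50.4°

cos²i = (1.77156 − 1)/8 = 0.09645; i = arccos(0.31056) = 71.907°.
sin r = sin 71.907°/1.331 = 0.71417; r = 45.575°.
D_min = 2·71.907° − 6·45.575° + 360° = 230.365°.
Rainbow angle = D_min − 180° = 50.365°.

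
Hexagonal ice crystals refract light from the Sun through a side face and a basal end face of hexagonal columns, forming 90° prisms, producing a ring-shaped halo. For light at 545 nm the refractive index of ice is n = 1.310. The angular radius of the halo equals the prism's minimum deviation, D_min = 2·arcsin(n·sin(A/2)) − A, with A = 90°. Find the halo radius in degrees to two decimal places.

45.73°

n·sin(A/2) = 1.310 × sin 45° = 1.310 × 0.7071 = 0.9263.
D_min = 2·arcsin(0.9263) − 90° = 2 × 67.867° − 90° = 45.733°.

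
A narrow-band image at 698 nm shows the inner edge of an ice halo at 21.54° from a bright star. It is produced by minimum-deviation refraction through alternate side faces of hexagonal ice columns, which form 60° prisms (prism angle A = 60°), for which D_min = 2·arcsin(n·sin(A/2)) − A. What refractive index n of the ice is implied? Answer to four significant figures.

Rearranging: n = sin((D_min + A)/2) / sin(A/2).
(D_min + A)/2 = (21.54° + 60°)/2 = 40.770°.
n = sin 40.770° / sin 30° = 0.6530 / 0.5000 = 1.3060.

1.306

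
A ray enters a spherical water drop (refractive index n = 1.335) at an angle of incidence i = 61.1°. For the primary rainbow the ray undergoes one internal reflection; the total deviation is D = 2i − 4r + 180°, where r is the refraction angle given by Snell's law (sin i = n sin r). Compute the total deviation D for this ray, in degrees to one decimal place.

138.3°

sin r = sin 61.1° / 1.335 = 0.8755/1.335 = 0.6558; r = 40.98°.
D = 2·61.1° − 4·40.98° + 180° = 122.20° − 163.91° + 180° = 138.29°.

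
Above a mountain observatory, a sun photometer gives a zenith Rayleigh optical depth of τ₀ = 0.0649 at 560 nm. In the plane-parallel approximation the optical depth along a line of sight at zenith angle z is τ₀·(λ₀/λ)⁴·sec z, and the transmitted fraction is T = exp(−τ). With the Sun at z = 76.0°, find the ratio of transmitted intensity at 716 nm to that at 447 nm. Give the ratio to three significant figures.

1.75

Airmass: sec 76.0° = 4.1336.
τ(716 nm) = 0.0649 × (560/716)⁴ × 4.1336 = 0.0649 × 0.3742 × 4.1336 = 0.1004.
τ(447 nm) = 0.0649 × (560/447)⁴ × 4.1336 = 0.0649 × 2.4633 × 4.1336 = 0.6608.
T(716)/T(447) = exp(τ_B − τ_A) = exp(0.5604) = 1.7515.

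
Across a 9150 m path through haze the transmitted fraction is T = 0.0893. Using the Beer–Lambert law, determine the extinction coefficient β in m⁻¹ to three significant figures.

Beer–Lambert: T = exp(−βL) ⇒ β = −ln(T)/L = −ln(0.0893)/9150 = 2.4158/9150 = 0.000264 m⁻¹.

0.000264 m⁻¹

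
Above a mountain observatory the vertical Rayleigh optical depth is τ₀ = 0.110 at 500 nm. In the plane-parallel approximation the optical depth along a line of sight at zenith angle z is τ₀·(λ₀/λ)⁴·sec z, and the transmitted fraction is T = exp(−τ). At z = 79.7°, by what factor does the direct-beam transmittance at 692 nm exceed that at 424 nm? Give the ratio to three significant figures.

Airmass: sec 79.7° = 5.5928.
τ(692 nm) = 0.110 × (500/692)⁴ × 5.5928 = 0.110 × 0.2726 × 5.5928 = 0.1677.
τ(424 nm) = 0.110 × (500/424)⁴ × 5.5928 = 0.110 × 1.9338 × 5.5928 = 1.1897.
T(692)/T(424) = exp(τ_B − τ_A) = exp(1.0220) = 2.7788.

2.78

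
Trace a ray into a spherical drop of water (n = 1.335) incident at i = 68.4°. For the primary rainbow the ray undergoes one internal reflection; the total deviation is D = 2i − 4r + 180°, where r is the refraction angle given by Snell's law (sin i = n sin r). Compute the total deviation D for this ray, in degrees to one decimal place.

sin r = sin 68.4° / 1.335 = 0.9298/1.335 = 0.6965; r = 44.14°.
D = 2·68.4° − 4·44.14° + 180° = 136.80° − 176.58° + 180° = 140.22°.

140.2°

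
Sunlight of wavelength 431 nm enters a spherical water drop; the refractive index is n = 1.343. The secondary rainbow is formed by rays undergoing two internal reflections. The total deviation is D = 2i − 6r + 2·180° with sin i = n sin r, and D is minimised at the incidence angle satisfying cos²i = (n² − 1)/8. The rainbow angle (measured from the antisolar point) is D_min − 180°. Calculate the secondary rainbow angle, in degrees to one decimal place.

53.5°

cos²i = (1.80365 − 1)/8 = 0.10046; i = arccos(0.31695) = 71.522°.
sin r = sin 71.522°/1.343 = 0.70621; r = 44.928°.
D_min = 2·71.522° − 6·44.928° + 360° = 233.478°.
Rainbow angle = D_min − 180° = 53.478°.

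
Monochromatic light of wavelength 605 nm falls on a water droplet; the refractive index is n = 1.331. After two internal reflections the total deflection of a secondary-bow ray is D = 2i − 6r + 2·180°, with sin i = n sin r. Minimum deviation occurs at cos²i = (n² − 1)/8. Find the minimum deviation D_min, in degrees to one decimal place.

230.4°

cos²i = (1.77156 − 1)/8 = 0.09645; i = arccos(0.31056) = 71.907°.
sin r = sin 71.907°/1.331 = 0.71417; r = 45.575°.
D_min = 2·71.907° − 6·45.575° + 360° = 230.365°.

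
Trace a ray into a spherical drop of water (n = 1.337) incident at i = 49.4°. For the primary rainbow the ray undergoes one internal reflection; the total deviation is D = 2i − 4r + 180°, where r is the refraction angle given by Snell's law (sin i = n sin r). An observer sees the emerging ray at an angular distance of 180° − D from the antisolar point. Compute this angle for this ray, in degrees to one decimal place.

39.6°

sin r = sin 49.4° / 1.337 = 0.7593/1.337 = 0.5679; r = 34.60°.
D = 2·49.4° − 4·34.60° + 180° = 98.80° − 138.41° + 180° = 140.39°.
Angle from antisolar point = 180° − D = 39.61°.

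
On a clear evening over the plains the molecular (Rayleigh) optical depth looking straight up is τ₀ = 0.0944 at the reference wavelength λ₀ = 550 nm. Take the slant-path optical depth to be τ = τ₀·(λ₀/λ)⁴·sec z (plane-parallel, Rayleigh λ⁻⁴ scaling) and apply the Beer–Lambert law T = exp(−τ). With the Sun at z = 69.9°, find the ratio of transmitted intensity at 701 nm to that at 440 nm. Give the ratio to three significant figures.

Airmass: sec 69.9° = 2.9099.
τ(701 nm) = 0.0944 × (550/701)⁴ × 2.9099 = 0.0944 × 0.3789 × 2.9099 = 0.1041.
τ(440 nm) = 0.0944 × (550/440)⁴ × 2.9099 = 0.0944 × 2.4414 × 2.9099 = 0.6706.
T(701)/T(440) = exp(τ_B − τ_A) = exp(0.5665) = 1.7622.

1.76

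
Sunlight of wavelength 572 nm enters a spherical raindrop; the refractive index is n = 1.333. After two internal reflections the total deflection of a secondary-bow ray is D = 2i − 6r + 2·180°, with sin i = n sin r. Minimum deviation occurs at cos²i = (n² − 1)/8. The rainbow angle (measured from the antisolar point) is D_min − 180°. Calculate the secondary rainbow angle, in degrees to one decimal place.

50.9°

cos²i = (1.77689 − 1)/8 = 0.09711; i = arccos(0.31163) = 71.843°.
sin r = sin 71.843°/1.333 = 0.71283; r = 45.466°.
D_min = 2·71.843° − 6·45.466° + 360° = 230.891°.
Rainbow angle = D_min − 180° = 50.891°.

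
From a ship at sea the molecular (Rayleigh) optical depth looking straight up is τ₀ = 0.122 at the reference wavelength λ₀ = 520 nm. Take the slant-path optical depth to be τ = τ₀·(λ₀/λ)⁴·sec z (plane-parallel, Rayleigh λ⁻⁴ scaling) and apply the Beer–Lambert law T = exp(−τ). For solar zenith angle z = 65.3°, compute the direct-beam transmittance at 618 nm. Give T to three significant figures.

sec 65.3° = 2.3931.
τ = 0.122 × (520/618)⁴ × 2.3931 = 0.122 × 0.5013 × 2.3931 = 0.1463.
T = exp(−0.1463) = 0.8639.

0.864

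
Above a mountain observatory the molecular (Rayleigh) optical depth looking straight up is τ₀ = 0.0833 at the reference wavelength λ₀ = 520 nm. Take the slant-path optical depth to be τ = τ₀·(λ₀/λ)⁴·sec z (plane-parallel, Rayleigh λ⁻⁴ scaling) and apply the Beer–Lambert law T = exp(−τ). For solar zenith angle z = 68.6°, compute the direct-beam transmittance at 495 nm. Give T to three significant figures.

0.757

sec 68.6° = 2.7407.
τ = 0.0833 × (520/495)⁴ × 2.7407 = 0.0833 × 1.2178 × 2.7407 = 0.2780.
T = exp(−0.2780) = 0.7573.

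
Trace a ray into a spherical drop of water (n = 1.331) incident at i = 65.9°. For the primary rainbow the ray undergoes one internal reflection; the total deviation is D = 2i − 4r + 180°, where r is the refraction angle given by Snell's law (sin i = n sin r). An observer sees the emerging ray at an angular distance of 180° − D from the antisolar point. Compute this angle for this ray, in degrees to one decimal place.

41.4°

sin r = sin 65.9° / 1.331 = 0.9128/1.331 = 0.6858; r = 43.30°.
D = 2·65.9° − 4·43.30° + 180° = 131.80° − 173.20° + 180° = 138.60°.
Angle from antisolar point = 180° − D = 41.40°.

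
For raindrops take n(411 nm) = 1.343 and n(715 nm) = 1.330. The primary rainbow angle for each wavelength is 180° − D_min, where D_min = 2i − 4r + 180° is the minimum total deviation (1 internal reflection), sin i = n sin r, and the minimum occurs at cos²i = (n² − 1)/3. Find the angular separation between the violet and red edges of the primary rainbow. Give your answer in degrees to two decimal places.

1.87°

At 411 nm (n = 1.343): cos²i = 0.26788 → i = 58.830°, r = 39.577°, D_min = 139.354°, rainbow angle = 40.646°.
At 715 nm (n = 1.330): cos²i = 0.25630 → i = 59.585°, r = 40.422°, D_min = 137.484°, rainbow angle = 42.516°.
Angular width = |40.646° − 42.516°| = 1.871°.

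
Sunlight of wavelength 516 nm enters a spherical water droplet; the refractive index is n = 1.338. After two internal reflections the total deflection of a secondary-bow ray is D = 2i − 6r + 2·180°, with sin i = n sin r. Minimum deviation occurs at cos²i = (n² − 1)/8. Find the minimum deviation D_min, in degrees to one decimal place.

232.2°

cos²i = (1.79024 − 1)/8 = 0.09878; i = arccos(0.31429) = 71.682°.
sin r = sin 71.682°/1.338 = 0.70951; r = 45.195°.
D_min = 2·71.682° − 6·45.195° + 360° = 232.193°.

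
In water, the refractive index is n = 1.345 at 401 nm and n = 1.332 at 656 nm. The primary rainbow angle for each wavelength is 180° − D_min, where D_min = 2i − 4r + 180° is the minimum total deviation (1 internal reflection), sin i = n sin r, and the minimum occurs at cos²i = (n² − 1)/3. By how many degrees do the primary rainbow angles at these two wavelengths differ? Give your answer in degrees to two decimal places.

At 401 nm (n = 1.345): cos²i = 0.26967 → i = 58.715°, r = 39.448°, D_min = 139.635°, rainbow angle = 40.365°.
At 656 nm (n = 1.332): cos²i = 0.25807 → i = 59.469°, r = 40.290°, D_min = 137.776°, rainbow angle = 42.224°.
Angular width = |40.365° − 42.224°| = 1.859°.

1.86°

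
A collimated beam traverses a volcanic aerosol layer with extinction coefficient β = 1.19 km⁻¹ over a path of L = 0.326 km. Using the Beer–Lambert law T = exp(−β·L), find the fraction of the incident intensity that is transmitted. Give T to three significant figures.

τ = β·L = 1.19 × 0.326 = 0.3879.
T = exp(−0.3879) = 0.6785.

0.678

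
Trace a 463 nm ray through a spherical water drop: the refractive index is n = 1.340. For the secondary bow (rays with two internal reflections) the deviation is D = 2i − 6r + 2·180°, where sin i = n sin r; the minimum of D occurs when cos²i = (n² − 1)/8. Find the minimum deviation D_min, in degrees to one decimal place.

232.7°

cos²i = (1.79560 − 1)/8 = 0.09945; i = arccos(0.31536) = 71.618°.
sin r = sin 71.618°/1.340 = 0.70819; r = 45.088°.
D_min = 2·71.618° − 6·45.088° + 360° = 232.709°.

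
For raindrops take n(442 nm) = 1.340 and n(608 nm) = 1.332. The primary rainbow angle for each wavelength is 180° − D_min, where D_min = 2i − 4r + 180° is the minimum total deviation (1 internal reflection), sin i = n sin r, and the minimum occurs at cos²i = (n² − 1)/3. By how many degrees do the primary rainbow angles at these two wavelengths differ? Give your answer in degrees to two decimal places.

At 442 nm (n = 1.340): cos²i = 0.26520 → i = 59.004°, r = 39.770°, D_min = 138.929°, rainbow angle = 41.071°.
At 608 nm (n = 1.332): cos²i = 0.25807 → i = 59.469°, r = 40.290°, D_min = 137.776°, rainbow angle = 42.224°.
Angular width = |41.071° − 42.224°| = 1.153°.

1.15°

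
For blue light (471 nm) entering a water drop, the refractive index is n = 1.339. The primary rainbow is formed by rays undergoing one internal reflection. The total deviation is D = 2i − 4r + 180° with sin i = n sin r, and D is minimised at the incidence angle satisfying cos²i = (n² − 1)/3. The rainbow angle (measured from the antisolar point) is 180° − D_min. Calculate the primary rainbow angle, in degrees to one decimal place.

cos²i = (1.79292 − 1)/3 = 0.26431; i = arccos(0.51411) = 59.062°.
sin r = sin 59.062°/1.339 = 0.64057; r = 39.834°.
D_min = 2·59.062° − 4·39.834° + 180° = 138.786°.
Rainbow angle = 180° − D_min = 41.214°.

41.2°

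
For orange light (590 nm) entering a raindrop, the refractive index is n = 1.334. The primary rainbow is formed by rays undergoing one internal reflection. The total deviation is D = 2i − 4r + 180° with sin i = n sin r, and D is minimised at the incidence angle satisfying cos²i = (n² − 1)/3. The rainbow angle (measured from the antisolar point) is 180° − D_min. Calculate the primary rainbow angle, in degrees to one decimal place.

cos²i = (1.77956 − 1)/3 = 0.25985; i = arccos(0.50976) = 59.352°.
sin r = sin 59.352°/1.334 = 0.64492; r = 40.159°.
D_min = 2·59.352° − 4·40.159° + 180° = 138.067°.
Rainbow angle = 180° − D_min = 41.933°.

41.9°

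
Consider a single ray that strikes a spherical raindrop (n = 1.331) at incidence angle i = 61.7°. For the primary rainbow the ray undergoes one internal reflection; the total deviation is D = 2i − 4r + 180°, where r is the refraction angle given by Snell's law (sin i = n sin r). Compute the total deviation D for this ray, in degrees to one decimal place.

137.7°

sin r = sin 61.7° / 1.331 = 0.8805/1.331 = 0.6615; r = 41.42°.
D = 2·61.7° − 4·41.42° + 180° = 123.40° − 165.66° + 180° = 137.74°.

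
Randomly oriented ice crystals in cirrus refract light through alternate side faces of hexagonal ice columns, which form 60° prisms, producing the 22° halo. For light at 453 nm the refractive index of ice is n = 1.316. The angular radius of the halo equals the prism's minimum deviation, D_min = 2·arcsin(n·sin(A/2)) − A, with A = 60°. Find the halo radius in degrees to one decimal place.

22.3°

n·sin(A/2) = 1.316 × sin 30° = 1.316 × 0.5000 = 0.6580.
D_min = 2·arcsin(0.6580) − 60° = 2 × 41.148° − 60° = 22.295°.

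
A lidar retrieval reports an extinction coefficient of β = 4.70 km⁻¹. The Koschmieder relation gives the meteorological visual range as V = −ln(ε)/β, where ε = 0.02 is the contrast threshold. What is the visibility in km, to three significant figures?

V = −ln(0.02) / 4.70 = 3.912 / 4.70 = 0.8323 km.

0.832 km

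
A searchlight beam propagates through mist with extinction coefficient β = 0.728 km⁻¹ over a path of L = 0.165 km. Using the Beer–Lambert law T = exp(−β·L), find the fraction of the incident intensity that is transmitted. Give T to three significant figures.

τ = β·L = 0.728 × 0.165 = 0.1201.
T = exp(−0.1201) = 0.8868.

0.887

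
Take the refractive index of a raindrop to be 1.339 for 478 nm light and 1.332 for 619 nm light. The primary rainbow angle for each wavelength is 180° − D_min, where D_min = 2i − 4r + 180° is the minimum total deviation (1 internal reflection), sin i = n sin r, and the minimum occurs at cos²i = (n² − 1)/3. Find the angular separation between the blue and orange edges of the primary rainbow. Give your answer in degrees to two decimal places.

1.01°

At 478 nm (n = 1.339): cos²i = 0.26431 → i = 59.062°, r = 39.834°, D_min = 138.786°, rainbow angle = 41.214°.
At 619 nm (n = 1.332): cos²i = 0.25807 → i = 59.469°, r = 40.290°, D_min = 137.776°, rainbow angle = 42.224°.
Angular width = |41.214° − 42.224°| = 1.010°.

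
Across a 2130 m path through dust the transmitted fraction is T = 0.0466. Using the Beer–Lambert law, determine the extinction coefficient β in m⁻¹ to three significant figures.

Beer–Lambert: T = exp(−βL) ⇒ β = −ln(T)/L = −ln(0.0466)/2130 = 3.0662/2130 = 0.00144 m⁻¹.

0.00144 m⁻¹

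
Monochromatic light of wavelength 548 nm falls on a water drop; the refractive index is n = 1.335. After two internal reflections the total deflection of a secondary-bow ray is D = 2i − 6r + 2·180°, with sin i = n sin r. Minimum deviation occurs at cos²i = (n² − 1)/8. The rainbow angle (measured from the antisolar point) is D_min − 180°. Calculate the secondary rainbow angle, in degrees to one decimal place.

cos²i = (1.78222 − 1)/8 = 0.09778; i = arccos(0.31269) = 71.778°.
sin r = sin 71.778°/1.335 = 0.71150; r = 45.357°.
D_min = 2·71.778° − 6·45.357° + 360° = 231.414°.
Rainbow angle = D_min − 180° = 51.414°.

51.4°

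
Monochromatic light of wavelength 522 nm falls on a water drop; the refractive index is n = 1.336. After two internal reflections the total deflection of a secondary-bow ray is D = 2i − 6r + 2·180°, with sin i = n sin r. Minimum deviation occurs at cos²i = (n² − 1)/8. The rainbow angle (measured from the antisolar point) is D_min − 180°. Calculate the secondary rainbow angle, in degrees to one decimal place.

cos²i = (1.78490 − 1)/8 = 0.09811; i = arccos(0.31323) = 71.746°.
sin r = sin 71.746°/1.336 = 0.71084; r = 45.303°.
D_min = 2·71.746° − 6·45.303° + 360° = 231.674°.
Rainbow angle = D_min − 180° = 51.674°.

51.7°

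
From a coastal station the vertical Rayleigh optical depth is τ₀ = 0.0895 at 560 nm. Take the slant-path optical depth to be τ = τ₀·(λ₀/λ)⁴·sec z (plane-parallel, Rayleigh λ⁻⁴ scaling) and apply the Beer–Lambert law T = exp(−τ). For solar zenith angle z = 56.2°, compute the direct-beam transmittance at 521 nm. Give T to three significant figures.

sec 56.2° = 1.7976.
τ = 0.0895 × (560/521)⁴ × 1.7976 = 0.0895 × 1.3348 × 1.7976 = 0.2147.
T = exp(−0.2147) = 0.8067.

0.807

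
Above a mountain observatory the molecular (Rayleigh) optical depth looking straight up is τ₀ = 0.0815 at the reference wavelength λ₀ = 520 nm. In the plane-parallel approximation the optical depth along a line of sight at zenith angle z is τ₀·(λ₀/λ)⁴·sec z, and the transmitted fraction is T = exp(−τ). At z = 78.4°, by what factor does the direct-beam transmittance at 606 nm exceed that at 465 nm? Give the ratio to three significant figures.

1.51

Airmass: sec 78.4° = 4.9732.
τ(606 nm) = 0.0815 × (520/606)⁴ × 4.9732 = 0.0815 × 0.5422 × 4.9732 = 0.2197.
τ(465 nm) = 0.0815 × (520/465)⁴ × 4.9732 = 0.0815 × 1.5639 × 4.9732 = 0.6339.
T(606)/T(465) = exp(τ_B − τ_A) = exp(0.4141) = 1.5130.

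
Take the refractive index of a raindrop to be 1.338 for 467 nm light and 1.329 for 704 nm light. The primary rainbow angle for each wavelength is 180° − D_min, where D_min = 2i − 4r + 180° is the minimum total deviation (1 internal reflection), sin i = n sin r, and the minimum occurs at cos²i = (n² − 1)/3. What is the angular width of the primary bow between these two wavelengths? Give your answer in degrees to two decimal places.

1.31°

At 467 nm (n = 1.338): cos²i = 0.26341 → i = 59.120°, r = 39.899°, D_min = 138.643°, rainbow angle = 41.357°.
At 704 nm (n = 1.329): cos²i = 0.25541 → i = 59.643°, r = 40.487°, D_min = 137.337°, rainbow angle = 42.663°.
Angular width = |41.357° − 42.663°| = 1.307°.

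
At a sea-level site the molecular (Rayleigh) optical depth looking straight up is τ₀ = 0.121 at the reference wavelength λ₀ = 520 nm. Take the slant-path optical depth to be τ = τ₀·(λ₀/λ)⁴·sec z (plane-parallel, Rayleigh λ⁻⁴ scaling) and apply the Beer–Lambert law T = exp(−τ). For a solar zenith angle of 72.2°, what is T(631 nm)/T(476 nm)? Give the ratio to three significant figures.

Airmass: sec 72.2° = 3.2712.
τ(631 nm) = 0.121 × (520/631)⁴ × 3.2712 = 0.121 × 0.4612 × 3.2712 = 0.1826.
τ(476 nm) = 0.121 × (520/476)⁴ × 3.2712 = 0.121 × 1.4242 × 3.2712 = 0.5637.
T(631)/T(476) = exp(τ_B − τ_A) = exp(0.3812) = 1.4640.

1.46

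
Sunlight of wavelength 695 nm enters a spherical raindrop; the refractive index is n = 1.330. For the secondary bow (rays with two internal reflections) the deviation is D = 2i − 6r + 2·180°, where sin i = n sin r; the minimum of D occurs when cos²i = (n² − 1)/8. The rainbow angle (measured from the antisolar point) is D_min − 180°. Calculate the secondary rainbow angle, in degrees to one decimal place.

cos²i = (1.76890 − 1)/8 = 0.09611; i = arccos(0.31002) = 71.940°.
sin r = sin 71.940°/1.330 = 0.71483; r = 45.630°.
D_min = 2·71.940° − 6·45.630° + 360° = 230.101°.
Rainbow angle = D_min − 180° = 50.101°.

50.1°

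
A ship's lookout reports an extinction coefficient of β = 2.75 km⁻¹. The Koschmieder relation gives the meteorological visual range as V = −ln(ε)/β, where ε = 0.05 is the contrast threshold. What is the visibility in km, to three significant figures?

V = −ln(0.05) / 2.75 = 2.996 / 2.75 = 1.0894 km.

1.09 km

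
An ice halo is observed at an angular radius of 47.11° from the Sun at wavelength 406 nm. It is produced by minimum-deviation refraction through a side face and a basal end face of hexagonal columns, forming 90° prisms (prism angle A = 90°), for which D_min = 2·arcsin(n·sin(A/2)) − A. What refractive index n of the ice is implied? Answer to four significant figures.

1.316

Rearranging: n = sin((D_min + A)/2) / sin(A/2).
(D_min + A)/2 = (47.11° + 90°)/2 = 68.555°.
n = sin 68.555° / sin 45° = 0.9308 / 0.7071 = 1.3163.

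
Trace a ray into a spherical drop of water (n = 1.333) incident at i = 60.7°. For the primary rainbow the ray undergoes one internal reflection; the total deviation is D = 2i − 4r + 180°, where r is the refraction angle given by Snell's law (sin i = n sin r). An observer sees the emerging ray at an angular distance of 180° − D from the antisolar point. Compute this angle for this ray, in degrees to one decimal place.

sin r = sin 60.7° / 1.333 = 0.8721/1.333 = 0.6542; r = 40.86°.
D = 2·60.7° − 4·40.86° + 180° = 121.40° − 163.44° + 180° = 137.96°.
Angle from antisolar point = 180° − D = 42.04°.

42.0°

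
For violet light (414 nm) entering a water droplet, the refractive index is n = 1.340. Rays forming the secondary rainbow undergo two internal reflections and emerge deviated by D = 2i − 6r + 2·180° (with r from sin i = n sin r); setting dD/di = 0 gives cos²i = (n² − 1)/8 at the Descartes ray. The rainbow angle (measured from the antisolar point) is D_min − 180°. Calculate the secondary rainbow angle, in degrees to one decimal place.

cos²i = (1.79560 − 1)/8 = 0.09945; i = arccos(0.31536) = 71.618°.
sin r = sin 71.618°/1.340 = 0.70819; r = 45.088°.
D_min = 2·71.618° − 6·45.088° + 360° = 232.709°.
Rainbow angle = D_min − 180° = 52.709°.

52.7°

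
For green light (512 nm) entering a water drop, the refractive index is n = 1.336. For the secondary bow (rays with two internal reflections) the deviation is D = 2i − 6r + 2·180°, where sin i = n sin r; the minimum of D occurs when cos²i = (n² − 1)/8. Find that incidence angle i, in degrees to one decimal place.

71.7°

cos²i = (1.336² − 1)/8 = (1.78490 − 1)/8 = 0.09811.
cos i = 0.31323, so i = 71.746°.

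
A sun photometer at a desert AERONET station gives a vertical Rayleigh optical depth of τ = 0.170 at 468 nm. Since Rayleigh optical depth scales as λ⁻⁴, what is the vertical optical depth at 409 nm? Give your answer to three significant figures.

τ(409 nm) = τ(468 nm) × (468/409)⁴ = 0.170 × (1.1443)⁴ = 0.170 × 1.7143 = 0.2914.

0.291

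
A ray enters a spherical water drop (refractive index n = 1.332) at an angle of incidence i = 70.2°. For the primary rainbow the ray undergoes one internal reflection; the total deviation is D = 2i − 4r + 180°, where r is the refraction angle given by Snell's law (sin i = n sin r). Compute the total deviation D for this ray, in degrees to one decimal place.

140.6°

sin r = sin 70.2° / 1.332 = 0.9409/1.332 = 0.7064; r = 44.94°.
D = 2·70.2° − 4·44.94° + 180° = 140.40° − 179.76° + 180° = 140.64°.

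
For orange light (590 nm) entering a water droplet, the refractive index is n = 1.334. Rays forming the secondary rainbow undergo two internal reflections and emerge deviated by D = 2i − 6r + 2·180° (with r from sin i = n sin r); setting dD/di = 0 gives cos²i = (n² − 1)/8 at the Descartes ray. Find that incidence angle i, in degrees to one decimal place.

71.8°

cos²i = (1.334² − 1)/8 = (1.77956 − 1)/8 = 0.09744.
cos i = 0.31216, so i = 71.810°.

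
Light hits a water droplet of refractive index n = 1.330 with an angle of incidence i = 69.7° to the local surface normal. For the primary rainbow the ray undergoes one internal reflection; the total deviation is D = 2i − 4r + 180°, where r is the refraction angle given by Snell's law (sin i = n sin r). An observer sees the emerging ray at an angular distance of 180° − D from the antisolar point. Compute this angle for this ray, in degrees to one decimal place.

sin r = sin 69.7° / 1.330 = 0.9379/1.330 = 0.7052; r = 44.84°.
D = 2·69.7° − 4·44.84° + 180° = 139.40° − 179.38° + 180° = 140.02°.
Angle from antisolar point = 180° − D = 39.98°.

40.0°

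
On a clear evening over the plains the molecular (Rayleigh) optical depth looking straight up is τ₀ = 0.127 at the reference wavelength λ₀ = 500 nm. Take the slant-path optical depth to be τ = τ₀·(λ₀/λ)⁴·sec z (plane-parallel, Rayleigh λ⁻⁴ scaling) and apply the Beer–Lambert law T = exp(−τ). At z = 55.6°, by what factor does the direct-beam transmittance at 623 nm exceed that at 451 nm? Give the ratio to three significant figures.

Airmass: sec 55.6° = 1.7700.
τ(623 nm) = 0.127 × (500/623)⁴ × 1.7700 = 0.127 × 0.4149 × 1.7700 = 0.0933.
τ(451 nm) = 0.127 × (500/451)⁴ × 1.7700 = 0.127 × 1.5107 × 1.7700 = 0.3396.
T(623)/T(451) = exp(τ_B − τ_A) = exp(0.2463) = 1.2793.

1.28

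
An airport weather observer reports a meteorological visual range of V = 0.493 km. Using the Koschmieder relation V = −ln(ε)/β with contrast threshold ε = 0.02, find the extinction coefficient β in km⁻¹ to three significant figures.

β = −ln(0.02) / V = 3.912 / 0.493 = 7.9351 km⁻¹.

7.94 km⁻¹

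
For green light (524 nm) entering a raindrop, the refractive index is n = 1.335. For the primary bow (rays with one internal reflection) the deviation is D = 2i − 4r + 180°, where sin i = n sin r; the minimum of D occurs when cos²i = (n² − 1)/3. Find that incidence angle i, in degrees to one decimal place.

cos²i = (1.335² − 1)/3 = (1.78222 − 1)/3 = 0.26074.
cos i = 0.51063, so i = 59.294°.

59.3°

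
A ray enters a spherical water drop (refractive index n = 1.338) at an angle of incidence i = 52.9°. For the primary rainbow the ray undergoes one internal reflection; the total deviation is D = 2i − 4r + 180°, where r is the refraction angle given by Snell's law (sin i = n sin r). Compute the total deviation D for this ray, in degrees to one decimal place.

139.4°

sin r = sin 52.9° / 1.338 = 0.7976/1.338 = 0.5961; r = 36.59°.
D = 2·52.9° − 4·36.59° + 180° = 105.80° − 146.36° + 180° = 139.44°.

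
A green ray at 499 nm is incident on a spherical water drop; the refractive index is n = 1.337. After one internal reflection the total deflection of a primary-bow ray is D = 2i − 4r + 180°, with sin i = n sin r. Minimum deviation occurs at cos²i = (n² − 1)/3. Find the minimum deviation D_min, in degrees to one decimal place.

cos²i = (1.78757 − 1)/3 = 0.26252; i = arccos(0.51237) = 59.178°.
sin r = sin 59.178°/1.337 = 0.64231; r = 39.964°.
D_min = 2·59.178° − 4·39.964° + 180° = 138.500°.

138.5°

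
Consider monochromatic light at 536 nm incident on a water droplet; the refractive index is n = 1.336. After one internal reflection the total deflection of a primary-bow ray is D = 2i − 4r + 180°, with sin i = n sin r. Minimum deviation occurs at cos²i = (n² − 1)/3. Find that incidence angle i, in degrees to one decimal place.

cos²i = (1.336² − 1)/3 = (1.78490 − 1)/3 = 0.26163.
cos i = 0.51150, so i = 59.236°.

59.2°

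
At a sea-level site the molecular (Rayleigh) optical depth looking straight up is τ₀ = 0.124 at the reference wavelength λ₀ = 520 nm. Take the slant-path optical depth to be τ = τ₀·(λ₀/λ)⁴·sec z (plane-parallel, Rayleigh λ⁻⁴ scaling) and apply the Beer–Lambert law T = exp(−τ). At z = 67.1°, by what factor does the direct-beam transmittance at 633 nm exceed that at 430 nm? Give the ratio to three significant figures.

Airmass: sec 67.1° = 2.5699.
τ(633 nm) = 0.124 × (520/633)⁴ × 2.5699 = 0.124 × 0.4554 × 2.5699 = 0.1451.
τ(430 nm) = 0.124 × (520/430)⁴ × 2.5699 = 0.124 × 2.1386 × 2.5699 = 0.6815.
T(633)/T(430) = exp(τ_B − τ_A) = exp(0.5364) = 1.7098.

1.71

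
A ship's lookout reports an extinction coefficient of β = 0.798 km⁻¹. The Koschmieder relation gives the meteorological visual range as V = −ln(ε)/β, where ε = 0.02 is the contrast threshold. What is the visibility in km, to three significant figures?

V = −ln(0.02) / 0.798 = 3.912 / 0.798 = 4.9023 km.

4.90 km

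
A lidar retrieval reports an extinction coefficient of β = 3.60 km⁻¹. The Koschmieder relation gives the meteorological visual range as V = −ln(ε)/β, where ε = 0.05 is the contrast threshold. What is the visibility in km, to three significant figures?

0.832 km

V = −ln(0.05) / 3.60 = 2.996 / 3.60 = 0.8321 km.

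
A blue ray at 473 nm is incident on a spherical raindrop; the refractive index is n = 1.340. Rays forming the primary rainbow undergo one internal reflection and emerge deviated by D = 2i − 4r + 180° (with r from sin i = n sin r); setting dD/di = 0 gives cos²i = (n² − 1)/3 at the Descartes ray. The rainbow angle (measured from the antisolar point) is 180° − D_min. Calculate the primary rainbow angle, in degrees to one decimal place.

cos²i = (1.79560 − 1)/3 = 0.26520; i = arccos(0.51498) = 59.004°.
sin r = sin 59.004°/1.340 = 0.63971; r = 39.770°.
D_min = 2·59.004° − 4·39.770° + 180° = 138.929°.
Rainbow angle = 180° − D_min = 41.071°.

41.1°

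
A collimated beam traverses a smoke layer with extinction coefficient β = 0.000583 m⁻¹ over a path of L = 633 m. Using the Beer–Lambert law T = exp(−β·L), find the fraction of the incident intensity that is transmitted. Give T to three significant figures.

τ = β·L = 0.000583 × 633 = 0.3690.
T = exp(−0.3690) = 0.6914.

0.691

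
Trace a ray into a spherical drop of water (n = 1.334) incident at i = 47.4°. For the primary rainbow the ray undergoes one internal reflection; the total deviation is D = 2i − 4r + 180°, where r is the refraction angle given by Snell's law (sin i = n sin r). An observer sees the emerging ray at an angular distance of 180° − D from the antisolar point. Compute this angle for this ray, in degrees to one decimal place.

39.2°

sin r = sin 47.4° / 1.334 = 0.7361/1.334 = 0.5518; r = 33.49°.
D = 2·47.4° − 4·33.49° + 180° = 94.80° − 133.96° + 180° = 140.84°.
Angle from antisolar point = 180° − D = 39.16°.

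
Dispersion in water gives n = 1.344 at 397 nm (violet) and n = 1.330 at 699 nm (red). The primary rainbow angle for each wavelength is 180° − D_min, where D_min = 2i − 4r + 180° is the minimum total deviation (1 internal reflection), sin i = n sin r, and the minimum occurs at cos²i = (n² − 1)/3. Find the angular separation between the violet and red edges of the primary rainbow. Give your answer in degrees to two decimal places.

2.01°

At 397 nm (n = 1.344): cos²i = 0.26878 → i = 58.772°, r = 39.512°, D_min = 139.495°, rainbow angle = 40.505°.
At 699 nm (n = 1.330): cos²i = 0.25630 → i = 59.585°, r = 40.422°, D_min = 137.484°, rainbow angle = 42.516°.
Angular width = |40.505° − 42.516°| = 2.011°.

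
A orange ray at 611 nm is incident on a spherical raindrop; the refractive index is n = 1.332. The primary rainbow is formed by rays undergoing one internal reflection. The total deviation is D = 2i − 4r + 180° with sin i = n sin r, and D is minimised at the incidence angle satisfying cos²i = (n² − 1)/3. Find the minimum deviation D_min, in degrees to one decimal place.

137.8°

cos²i = (1.77422 − 1)/3 = 0.25807; i = arccos(0.50801) = 59.469°.
sin r = sin 59.469°/1.332 = 0.64666; r = 40.290°.
D_min = 2·59.469° − 4·40.290° + 180° = 137.776°.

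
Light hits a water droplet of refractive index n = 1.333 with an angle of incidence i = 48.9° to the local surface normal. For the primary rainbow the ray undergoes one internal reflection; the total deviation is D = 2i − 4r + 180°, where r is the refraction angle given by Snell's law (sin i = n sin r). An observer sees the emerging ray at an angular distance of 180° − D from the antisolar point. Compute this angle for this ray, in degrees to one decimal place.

39.9°

sin r = sin 48.9° / 1.333 = 0.7536/1.333 = 0.5653; r = 34.42°.
D = 2·48.9° − 4·34.42° + 180° = 97.80° − 137.70° + 180° = 140.10°.
Angle from antisolar point = 180° − D = 39.90°.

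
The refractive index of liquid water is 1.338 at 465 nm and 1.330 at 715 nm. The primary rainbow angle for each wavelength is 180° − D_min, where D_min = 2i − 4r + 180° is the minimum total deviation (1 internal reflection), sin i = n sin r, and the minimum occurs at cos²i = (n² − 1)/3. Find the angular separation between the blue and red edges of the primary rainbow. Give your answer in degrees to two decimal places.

1.16°

At 465 nm (n = 1.338): cos²i = 0.26341 → i = 59.120°, r = 39.899°, D_min = 138.643°, rainbow angle = 41.357°.
At 715 nm (n = 1.330): cos²i = 0.25630 → i = 59.585°, r = 40.422°, D_min = 137.484°, rainbow angle = 42.516°.
Angular width = |41.357° − 42.516°| = 1.160°.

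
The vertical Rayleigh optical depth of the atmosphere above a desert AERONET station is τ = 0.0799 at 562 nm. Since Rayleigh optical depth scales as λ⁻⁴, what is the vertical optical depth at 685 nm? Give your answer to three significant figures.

τ(685 nm) = τ(562 nm) × (562/685)⁴ = 0.0799 × (0.8204)⁴ = 0.0799 × 0.4531 = 0.0362.

0.0362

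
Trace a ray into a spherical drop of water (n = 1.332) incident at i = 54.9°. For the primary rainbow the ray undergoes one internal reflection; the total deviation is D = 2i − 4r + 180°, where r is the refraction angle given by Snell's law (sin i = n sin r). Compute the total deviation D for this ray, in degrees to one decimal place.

sin r = sin 54.9° / 1.332 = 0.8181/1.332 = 0.6142; r = 37.90°.
D = 2·54.9° − 4·37.90° + 180° = 109.80° − 151.58° + 180° = 138.22°.

138.2°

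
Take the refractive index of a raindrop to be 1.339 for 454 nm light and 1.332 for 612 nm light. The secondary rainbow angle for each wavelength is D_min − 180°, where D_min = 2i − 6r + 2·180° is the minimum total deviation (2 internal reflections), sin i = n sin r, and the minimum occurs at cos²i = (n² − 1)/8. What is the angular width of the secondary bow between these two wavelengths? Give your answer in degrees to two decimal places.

At 454 nm (n = 1.339): cos²i = 0.09912 → i = 71.650°, r = 45.141°, D_min = 232.451°, rainbow angle = 52.451°.
At 612 nm (n = 1.332): cos²i = 0.09678 → i = 71.875°, r = 45.520°, D_min = 230.628°, rainbow angle = 50.628°.
Angular width = |52.451° − 50.628°| = 1.823°.

1.82°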